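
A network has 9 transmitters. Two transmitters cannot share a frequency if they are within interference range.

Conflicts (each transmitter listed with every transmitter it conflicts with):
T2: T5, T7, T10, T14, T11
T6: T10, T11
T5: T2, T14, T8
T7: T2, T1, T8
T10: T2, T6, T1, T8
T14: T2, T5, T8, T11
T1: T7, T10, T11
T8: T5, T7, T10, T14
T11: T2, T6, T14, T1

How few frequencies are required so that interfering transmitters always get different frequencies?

3

T5, T14, T8 all conflict with each other, so at least 3 frequencies are needed.
A valid assignment using 3 frequencies: T2=1, T6=1, T5=2, T7=2, T10=2, T14=3, T1=1, T8=1, T11=2. No two conflicting transmitters share a frequency.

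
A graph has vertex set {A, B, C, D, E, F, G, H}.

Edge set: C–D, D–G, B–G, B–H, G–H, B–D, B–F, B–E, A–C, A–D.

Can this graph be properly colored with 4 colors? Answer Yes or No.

Yes

The chromatic number is 3. B, D, G form a triangle, so at least 3 colors are needed.
3 colors suffice: color red → {A, B}; color blue → {D, E, F, H}; color green → {C, G}.
Since 4 ≥ 3, a proper 4-coloring certainly exists.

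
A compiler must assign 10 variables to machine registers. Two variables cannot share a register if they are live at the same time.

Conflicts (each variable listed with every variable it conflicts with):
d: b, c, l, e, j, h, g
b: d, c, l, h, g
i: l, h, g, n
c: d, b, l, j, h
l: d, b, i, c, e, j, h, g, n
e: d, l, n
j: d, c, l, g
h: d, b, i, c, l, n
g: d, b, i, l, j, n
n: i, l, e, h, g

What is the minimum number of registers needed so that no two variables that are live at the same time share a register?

5

d, b, c, l, h all conflict with each other, so at least 5 registers are needed.
A valid assignment using 5 registers: d=2, b=4, i=4, c=5, l=1, e=3, j=4, h=3, g=3, n=2. No two conflicting variables share a register.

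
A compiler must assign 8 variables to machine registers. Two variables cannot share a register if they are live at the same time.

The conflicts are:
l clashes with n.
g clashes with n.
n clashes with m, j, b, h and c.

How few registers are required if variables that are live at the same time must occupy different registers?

n and j conflict, so at least 2 registers are needed.
2 registers suffice: register 1 → {n}; register 2 → {l, g, m, j, b, h, c}. No two conflicting variables share a register.

2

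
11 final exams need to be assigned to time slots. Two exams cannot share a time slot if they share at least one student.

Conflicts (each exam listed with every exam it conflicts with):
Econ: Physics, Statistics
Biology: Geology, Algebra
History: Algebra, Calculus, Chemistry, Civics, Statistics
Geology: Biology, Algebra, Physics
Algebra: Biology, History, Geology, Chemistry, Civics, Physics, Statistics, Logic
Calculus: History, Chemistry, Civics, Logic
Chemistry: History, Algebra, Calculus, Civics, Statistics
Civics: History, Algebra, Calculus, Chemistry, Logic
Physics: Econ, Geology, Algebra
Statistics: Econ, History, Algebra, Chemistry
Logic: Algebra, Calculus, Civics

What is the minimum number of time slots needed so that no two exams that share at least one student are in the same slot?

4

History, Calculus, Chemistry, Civics all conflict with each other, so at least 4 time slots are needed.
A valid assignment using 4 time slots: Econ=1, Biology=2, History=2, Geology=3, Algebra=1, Calculus=1, Chemistry=3, Civics=4, Physics=2, Statistics=4, Logic=2. Each listed conflict is separated.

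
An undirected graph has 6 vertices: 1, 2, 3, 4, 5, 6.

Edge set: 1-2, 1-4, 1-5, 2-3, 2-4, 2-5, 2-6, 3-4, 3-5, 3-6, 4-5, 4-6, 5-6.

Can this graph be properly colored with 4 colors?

2, 3, 4, 5, 6 form a clique, so at least 5 colors are needed.
So 4 colors are not enough.

No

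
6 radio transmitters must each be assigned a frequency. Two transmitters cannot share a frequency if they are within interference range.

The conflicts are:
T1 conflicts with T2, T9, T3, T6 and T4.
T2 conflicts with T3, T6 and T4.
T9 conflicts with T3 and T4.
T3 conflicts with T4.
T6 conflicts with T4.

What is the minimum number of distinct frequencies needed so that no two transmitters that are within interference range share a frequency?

4

T1, T2, T3, T4 are mutually in conflict, so at least 4 frequencies are needed.
4 frequencies suffice: frequency 1 → {T4}; frequency 2 → {T1}; frequency 3 → {T2, T9}; frequency 4 → {T3, T6}. Each listed conflict is separated.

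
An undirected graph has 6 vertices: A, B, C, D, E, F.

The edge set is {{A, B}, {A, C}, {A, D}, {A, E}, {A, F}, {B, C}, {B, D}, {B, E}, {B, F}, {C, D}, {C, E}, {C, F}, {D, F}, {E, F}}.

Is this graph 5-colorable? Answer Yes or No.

Yes

The chromatic number is 5. A, B, C, D, F are mutually adjacent (a clique of size 5), so at least 5 colors are needed.
5 colors suffice: A=blue, B=red, C=yellow, D=purple, E=purple, F=green.
That is already a proper 5-coloring.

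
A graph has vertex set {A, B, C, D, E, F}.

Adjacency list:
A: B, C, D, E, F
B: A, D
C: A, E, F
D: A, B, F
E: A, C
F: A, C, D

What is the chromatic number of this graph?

A, C, F are mutually adjacent, so at least 3 colors are needed.
3 colors suffice: color red → {A}; color blue → {C, D}; color green → {B, E, F}. Each edge has distinct colors on its endpoints.

3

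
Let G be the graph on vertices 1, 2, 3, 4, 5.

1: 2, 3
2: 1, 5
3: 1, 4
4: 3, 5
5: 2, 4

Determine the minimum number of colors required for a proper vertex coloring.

The cycle 3-4-5-2-1-3 has odd length 5, so it cannot be 2-colored; at least 3 colors are needed.
A valid assignment using 3 colors: 1=b, 2=c, 3=a, 4=b, 5=a. Each edge has distinct colors on its endpoints.

3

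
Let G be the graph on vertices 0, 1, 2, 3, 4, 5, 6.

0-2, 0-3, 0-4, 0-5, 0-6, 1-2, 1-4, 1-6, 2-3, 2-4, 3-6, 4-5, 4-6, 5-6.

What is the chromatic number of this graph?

0, 4, 5, 6 are mutually adjacent (a clique of size 4), so at least 4 colors are needed.
4 colors suffice: color red → {0, 1}; color blue → {2, 6}; color green → {3, 4}; color yellow → {5}. Every edge joins two different colors.

4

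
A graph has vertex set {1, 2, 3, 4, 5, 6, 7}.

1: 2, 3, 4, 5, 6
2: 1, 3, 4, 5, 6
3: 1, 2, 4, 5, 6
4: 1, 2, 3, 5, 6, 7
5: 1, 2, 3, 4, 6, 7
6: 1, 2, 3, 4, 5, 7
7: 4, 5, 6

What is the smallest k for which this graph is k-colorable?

6

1, 2, 3, 4, 5, 6 are mutually adjacent (a clique of size 6), so at least 6 colors are needed.
6 colors suffice: 1=d, 2=e, 3=f, 4=c, 5=a, 6=b, 7=d. No two adjacent vertices share a color.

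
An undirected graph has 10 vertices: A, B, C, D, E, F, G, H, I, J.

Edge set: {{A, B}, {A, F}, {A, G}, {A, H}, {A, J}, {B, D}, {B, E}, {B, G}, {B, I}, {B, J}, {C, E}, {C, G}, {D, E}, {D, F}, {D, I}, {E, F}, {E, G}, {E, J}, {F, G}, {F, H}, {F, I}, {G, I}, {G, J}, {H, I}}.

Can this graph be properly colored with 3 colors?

No

B, E, G, J form a clique, so at least 4 colors are needed.
So 3 colors are not enough.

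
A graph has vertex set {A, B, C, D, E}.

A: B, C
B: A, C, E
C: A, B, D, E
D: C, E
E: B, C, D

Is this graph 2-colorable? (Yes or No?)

B, C, E are pairwise adjacent, so at least 3 colors are needed.
So 2 colors are not enough.

No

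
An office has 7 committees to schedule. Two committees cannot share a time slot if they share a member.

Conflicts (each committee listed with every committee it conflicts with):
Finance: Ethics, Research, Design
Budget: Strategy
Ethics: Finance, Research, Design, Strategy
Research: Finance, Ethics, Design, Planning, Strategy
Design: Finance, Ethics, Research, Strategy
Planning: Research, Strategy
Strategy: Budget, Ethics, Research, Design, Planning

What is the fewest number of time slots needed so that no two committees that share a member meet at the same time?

4

Ethics, Research, Design, Strategy are mutually in conflict, so at least 4 time slots are needed.
A valid assignment using 4 time slots: Finance=1, Budget=2, Ethics=3, Research=2, Design=4, Planning=3, Strategy=1. No two conflicting committees share a time slot.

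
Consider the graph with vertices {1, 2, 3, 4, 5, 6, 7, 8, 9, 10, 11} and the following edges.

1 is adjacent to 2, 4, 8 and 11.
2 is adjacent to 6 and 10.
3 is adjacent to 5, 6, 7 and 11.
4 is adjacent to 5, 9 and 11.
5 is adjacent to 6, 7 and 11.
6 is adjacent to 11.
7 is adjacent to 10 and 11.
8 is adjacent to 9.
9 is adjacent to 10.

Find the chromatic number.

4

3, 5, 6, 11 form a clique, so at least 4 colors are needed.
4 colors suffice: color a → {2, 9, 11}; color b → {1, 5, 10}; color c → {4, 6, 7, 8}; color d → {3}. No two adjacent vertices share a color.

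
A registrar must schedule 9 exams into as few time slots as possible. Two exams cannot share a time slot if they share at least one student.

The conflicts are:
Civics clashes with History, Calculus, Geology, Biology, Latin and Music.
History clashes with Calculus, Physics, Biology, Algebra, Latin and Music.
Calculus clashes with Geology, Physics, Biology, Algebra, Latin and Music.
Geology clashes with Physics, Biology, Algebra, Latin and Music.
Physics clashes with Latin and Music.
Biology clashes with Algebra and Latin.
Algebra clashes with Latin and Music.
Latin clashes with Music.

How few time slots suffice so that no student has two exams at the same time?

5

Calculus, Geology, Physics, Latin, Music all conflict with each other, so at least 5 time slots are needed.
5 time slots suffice: time slot 1 → {Calculus}; time slot 2 → {Latin}; time slot 3 → {Biology, Music}; time slot 4 → {History, Geology}; time slot 5 → {Civics, Physics, Algebra}. Every pair that conflicts lands in different time slots.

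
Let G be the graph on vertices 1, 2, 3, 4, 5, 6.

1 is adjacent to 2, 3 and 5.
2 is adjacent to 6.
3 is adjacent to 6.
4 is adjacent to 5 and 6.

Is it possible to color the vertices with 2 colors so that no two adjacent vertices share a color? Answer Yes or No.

The cycle 5-1-2-6-4-5 has odd length 5, so it cannot be 2-colored; at least 3 colors are needed.
So 2 colors are not enough.

No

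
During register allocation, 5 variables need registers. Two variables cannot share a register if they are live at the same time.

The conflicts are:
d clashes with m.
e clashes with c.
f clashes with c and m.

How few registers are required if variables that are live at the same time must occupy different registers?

2

f and m conflict, so at least 2 registers are needed.
A valid assignment using 2 registers: d=1, e=1, f=1, c=2, m=2. No two conflicting variables share a register.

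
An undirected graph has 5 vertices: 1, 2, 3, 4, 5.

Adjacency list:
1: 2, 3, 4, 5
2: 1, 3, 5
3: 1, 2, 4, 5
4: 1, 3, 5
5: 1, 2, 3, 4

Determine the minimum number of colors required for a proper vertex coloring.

1, 3, 4, 5 are mutually adjacent (a clique of size 4), so at least 4 colors are needed.
One proper 4-coloring: 1=a, 2=d, 3=b, 4=d, 5=c. Every edge joins two different colors.

4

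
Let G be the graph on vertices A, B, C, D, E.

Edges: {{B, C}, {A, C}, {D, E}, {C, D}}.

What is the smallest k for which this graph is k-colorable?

2

B and C are adjacent, so at least 2 colors are needed.
A valid assignment using 2 colors: A=2, B=2, C=1, D=2, E=1. Each edge has distinct colors on its endpoints.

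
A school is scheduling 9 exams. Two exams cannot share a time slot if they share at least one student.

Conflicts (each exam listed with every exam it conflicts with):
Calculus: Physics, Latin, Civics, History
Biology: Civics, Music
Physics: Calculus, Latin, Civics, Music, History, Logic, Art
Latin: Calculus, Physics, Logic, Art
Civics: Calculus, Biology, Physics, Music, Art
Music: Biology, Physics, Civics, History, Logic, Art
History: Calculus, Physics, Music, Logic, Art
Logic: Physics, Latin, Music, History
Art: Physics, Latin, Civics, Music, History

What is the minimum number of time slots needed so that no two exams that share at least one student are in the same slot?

4

Physics, Civics, Music, Art pairwise conflict, so at least 4 time slots are needed.
A valid assignment using 4 time slots: Calculus=2, Biology=1, Physics=1, Latin=3, Civics=3, Music=2, History=3, Logic=4, Art=4. Each listed conflict is separated.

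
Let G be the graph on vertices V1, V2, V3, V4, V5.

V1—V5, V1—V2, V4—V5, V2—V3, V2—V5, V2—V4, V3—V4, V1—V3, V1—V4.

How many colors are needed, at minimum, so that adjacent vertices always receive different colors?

V1, V2, V3, V4 are pairwise adjacent (a clique of size 4), so at least 4 colors are needed.
4 colors suffice: color 1 → {V1}; color 2 → {V4}; color 3 → {V2}; color 4 → {V3, V5}. No two adjacent vertices share a color.

4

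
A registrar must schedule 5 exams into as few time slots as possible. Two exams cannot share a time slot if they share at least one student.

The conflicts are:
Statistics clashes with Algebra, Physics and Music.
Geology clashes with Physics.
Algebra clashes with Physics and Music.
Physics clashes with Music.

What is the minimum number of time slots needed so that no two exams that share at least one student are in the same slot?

4

Statistics, Algebra, Physics, Music pairwise conflict, so at least 4 time slots are needed.
4 time slots suffice: Statistics=2, Geology=2, Algebra=4, Physics=1, Music=3. Each listed conflict is separated.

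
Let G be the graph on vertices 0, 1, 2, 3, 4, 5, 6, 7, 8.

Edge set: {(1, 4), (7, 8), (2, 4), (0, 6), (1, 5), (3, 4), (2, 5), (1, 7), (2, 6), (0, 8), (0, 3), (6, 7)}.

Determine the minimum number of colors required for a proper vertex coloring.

The cycle 4-3-0-6-2-4 has odd length 5, so it cannot be 2-colored; at least 3 colors are needed.
One proper 3-coloring: 0=a, 1=a, 2=a, 3=c, 4=b, 5=b, 6=c, 7=b, 8=c. Every edge joins two different colors.

3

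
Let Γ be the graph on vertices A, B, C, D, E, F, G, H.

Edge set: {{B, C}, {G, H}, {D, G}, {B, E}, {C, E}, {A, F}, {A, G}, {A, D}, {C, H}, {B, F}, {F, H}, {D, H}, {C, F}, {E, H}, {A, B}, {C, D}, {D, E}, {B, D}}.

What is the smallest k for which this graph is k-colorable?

B, C, D, E are mutually adjacent (a clique of size 4), so at least 4 colors are needed.
4 colors suffice: A=green, B=blue, C=green, D=red, E=yellow, F=red, G=yellow, H=blue. Every edge joins two different colors.

4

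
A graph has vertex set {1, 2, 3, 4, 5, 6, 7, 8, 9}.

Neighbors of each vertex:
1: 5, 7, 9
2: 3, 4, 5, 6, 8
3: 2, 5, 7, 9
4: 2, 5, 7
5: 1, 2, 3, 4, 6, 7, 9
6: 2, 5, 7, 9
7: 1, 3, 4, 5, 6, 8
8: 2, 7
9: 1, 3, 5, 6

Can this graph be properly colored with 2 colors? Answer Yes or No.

1, 5, 9 are pairwise adjacent, so at least 3 colors are needed.
So 2 colors are not enough.

No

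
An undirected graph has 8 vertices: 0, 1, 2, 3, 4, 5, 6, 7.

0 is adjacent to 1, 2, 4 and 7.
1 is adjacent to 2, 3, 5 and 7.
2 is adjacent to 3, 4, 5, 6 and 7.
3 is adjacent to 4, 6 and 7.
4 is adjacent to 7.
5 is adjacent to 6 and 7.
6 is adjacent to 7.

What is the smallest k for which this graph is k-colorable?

4

2, 3, 4, 7 are mutually adjacent (a clique of size 4), so at least 4 colors are needed.
One proper 4-coloring: 0=c, 1=d, 2=b, 3=c, 4=d, 5=c, 6=d, 7=a. Every edge joins two different colors.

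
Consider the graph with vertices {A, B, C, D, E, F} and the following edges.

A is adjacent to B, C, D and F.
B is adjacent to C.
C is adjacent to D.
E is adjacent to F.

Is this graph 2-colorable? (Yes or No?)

No

A, B, C are pairwise adjacent, so at least 3 colors are needed.
So 2 colors are not enough.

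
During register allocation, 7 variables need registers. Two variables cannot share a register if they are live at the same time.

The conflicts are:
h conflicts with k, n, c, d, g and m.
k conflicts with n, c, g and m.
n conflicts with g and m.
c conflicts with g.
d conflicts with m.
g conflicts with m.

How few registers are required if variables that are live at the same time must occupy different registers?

5

h, k, n, g, m pairwise conflict, so at least 5 registers are needed.
5 registers suffice: register 1 → {h}; register 2 → {c, m}; register 3 → {d, g}; register 4 → {k}; register 5 → {n}. Every pair that conflicts lands in different registers.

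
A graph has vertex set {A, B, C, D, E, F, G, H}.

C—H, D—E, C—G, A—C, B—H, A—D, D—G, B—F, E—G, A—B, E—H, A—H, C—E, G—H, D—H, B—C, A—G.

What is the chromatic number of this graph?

4

A, B, C, H form a clique, so at least 4 colors are needed.
A valid assignment using 4 colors: A=4, B=3, C=2, D=2, E=4, F=1, G=3, H=1. Every edge joins two different colors.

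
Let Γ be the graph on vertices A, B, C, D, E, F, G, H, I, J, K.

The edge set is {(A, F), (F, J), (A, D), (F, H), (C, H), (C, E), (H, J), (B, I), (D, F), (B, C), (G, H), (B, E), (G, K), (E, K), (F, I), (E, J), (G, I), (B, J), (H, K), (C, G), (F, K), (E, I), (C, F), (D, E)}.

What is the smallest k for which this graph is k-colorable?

A, D, F form a triangle, so at least 3 colors are needed.
3 colors suffice: color 1 → {E, F, G}; color 2 → {B, D, H}; color 3 → {A, C, I, J, K}. No two adjacent vertices share a color.

3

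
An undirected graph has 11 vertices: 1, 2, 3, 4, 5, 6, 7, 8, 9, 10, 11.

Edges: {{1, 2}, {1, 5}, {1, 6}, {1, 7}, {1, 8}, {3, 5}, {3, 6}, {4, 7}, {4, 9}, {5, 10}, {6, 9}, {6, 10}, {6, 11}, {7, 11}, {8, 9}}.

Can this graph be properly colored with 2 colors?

No

The cycle 4-7-11-6-9-4 has odd length 5, so it cannot be 2-colored; at least 3 colors are needed.
So 2 colors are not enough.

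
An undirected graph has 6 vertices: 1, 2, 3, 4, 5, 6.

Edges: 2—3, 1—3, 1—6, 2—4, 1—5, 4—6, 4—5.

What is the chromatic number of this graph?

3

The cycle 2-4-6-1-3-2 has odd length 5, so it cannot be 2-colored; at least 3 colors are needed.
3 colors suffice: color a → {1, 4}; color b → {3, 5, 6}; color c → {2}. Every edge joins two different colors.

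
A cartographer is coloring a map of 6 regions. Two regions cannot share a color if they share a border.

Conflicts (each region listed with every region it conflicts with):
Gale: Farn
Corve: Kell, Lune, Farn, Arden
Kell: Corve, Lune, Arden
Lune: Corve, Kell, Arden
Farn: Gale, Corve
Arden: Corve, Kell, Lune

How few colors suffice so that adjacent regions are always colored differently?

4

Corve, Kell, Lune, Arden are mutually in conflict, so at least 4 colors are needed.
A valid assignment using 4 colors: Gale=1, Corve=1, Kell=4, Lune=2, Farn=2, Arden=3. Every pair that conflicts lands in different colors.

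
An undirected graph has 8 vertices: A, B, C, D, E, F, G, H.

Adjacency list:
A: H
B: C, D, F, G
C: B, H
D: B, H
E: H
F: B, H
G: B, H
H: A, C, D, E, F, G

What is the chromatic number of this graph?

C and H are adjacent, so at least 2 colors are needed.
2 colors suffice: color 1 → {B, H}; color 2 → {A, C, D, E, F, G}. Each edge has distinct colors on its endpoints.

2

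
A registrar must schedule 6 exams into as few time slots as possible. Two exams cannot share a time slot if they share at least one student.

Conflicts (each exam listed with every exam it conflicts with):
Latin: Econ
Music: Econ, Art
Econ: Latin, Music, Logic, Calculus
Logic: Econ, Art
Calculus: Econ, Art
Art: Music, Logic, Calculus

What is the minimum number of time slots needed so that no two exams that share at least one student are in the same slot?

Logic and Art conflict, so at least 2 time slots are needed.
2 time slots suffice: time slot 1 → {Econ, Art}; time slot 2 → {Latin, Music, Logic, Calculus}. Each listed conflict is separated.

2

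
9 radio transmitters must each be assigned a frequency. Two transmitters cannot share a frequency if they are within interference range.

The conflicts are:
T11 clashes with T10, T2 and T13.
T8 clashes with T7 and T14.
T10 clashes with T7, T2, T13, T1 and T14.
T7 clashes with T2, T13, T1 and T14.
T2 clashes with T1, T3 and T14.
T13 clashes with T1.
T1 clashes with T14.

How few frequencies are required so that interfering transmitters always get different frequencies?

T10, T7, T2, T1, T14 all conflict with each other, so at least 5 frequencies are needed.
5 frequencies suffice: frequency 1 → {T11, T7, T3}; frequency 2 → {T8, T10}; frequency 3 → {T2, T13}; frequency 4 → {T14}; frequency 5 → {T1}. Every pair that conflicts lands in different frequencies.

5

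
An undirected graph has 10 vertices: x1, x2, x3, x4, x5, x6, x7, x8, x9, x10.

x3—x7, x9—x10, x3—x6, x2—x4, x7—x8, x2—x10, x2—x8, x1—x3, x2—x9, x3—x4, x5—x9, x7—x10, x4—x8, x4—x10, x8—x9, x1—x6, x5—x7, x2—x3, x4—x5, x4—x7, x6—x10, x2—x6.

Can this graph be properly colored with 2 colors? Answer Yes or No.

No

x2, x3, x4 form a triangle, so at least 3 colors are needed.
So 2 colors are not enough.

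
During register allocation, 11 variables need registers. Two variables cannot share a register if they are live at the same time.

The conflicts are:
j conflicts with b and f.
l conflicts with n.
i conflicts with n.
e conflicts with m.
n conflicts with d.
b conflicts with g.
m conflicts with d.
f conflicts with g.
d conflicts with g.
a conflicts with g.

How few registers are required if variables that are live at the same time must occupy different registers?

2

j and f conflict, so at least 2 registers are needed.
2 registers suffice: register 1 → {j, n, m, g}; register 2 → {l, i, e, b, f, d, a}. Each listed conflict is separated.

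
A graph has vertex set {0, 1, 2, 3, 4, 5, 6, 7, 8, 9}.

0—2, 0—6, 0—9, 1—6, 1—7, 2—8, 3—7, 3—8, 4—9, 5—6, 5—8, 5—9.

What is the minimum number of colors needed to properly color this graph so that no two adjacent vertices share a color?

3

The cycle 8-5-6-0-2-8 has odd length 5, so it cannot be 2-colored; at least 3 colors are needed.
3 colors suffice: color red → {6, 7, 8, 9}; color blue → {0, 1, 3, 4, 5}; color green → {2}. No two adjacent vertices share a color.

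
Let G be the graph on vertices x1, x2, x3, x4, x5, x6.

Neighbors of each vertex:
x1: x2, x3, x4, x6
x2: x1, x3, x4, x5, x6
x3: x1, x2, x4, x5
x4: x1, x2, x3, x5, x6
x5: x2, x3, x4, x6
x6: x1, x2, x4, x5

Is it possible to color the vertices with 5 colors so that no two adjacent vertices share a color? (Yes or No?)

The chromatic number is 4. x2, x4, x5, x6 are mutually adjacent (a clique of size 4), so at least 4 colors are needed.
4 colors suffice: color 1 → {x2}; color 2 → {x4}; color 3 → {x3, x6}; color 4 → {x1, x5}.
Since 5 ≥ 4, a proper 5-coloring certainly exists.

Yes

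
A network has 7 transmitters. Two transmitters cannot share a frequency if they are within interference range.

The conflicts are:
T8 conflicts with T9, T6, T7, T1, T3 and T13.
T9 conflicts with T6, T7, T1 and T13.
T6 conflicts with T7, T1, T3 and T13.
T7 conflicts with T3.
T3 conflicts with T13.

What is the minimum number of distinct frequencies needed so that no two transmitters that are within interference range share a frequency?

T8, T6, T7, T3 all conflict with each other, so at least 4 frequencies are needed.
Using 4 frequencies: T8=1, T9=3, T6=2, T7=4, T1=4, T3=3, T13=4. Each listed conflict is separated.

4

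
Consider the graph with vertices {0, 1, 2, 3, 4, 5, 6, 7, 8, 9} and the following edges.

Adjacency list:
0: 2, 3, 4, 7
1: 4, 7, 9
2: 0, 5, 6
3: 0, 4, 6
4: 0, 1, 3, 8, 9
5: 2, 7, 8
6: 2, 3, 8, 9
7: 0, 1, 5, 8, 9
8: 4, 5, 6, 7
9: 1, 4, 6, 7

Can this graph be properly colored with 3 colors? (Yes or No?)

The chromatic number is 3. 0, 3, 4 are mutually adjacent, so at least 3 colors are needed.
3 colors suffice: color red → {4, 6, 7}; color blue → {0, 5, 9}; color green → {1, 2, 3, 8}.
That is already a proper 3-coloring.

Yes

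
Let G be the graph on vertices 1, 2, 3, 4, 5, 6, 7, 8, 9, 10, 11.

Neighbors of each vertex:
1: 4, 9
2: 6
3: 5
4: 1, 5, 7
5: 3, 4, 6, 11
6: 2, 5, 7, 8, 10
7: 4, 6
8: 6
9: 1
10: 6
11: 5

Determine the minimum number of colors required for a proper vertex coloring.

2

3 and 5 are adjacent, so at least 2 colors are needed.
One proper 2-coloring: 1=blue, 2=blue, 3=red, 4=red, 5=blue, 6=red, 7=blue, 8=blue, 9=red, 10=blue, 11=red. Every edge joins two different colors.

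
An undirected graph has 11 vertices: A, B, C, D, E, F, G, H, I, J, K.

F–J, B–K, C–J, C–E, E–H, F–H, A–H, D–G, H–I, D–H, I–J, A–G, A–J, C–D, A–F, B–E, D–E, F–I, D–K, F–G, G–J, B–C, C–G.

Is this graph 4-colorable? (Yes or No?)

The chromatic number is 4. A, F, G, J form a clique, so at least 4 colors are needed.
4 colors suffice: color 1 → {C, F, K}; color 2 → {B, G, H}; color 3 → {D, J}; color 4 → {A, E, I}.
That is already a proper 4-coloring.

Yes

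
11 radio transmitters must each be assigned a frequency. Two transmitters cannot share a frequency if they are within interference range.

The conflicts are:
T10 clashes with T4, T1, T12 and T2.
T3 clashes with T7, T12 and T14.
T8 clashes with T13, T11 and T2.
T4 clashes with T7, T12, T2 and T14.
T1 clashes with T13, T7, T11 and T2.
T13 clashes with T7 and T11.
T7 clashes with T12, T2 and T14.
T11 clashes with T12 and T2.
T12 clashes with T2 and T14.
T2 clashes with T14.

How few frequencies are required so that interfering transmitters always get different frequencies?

5

T4, T7, T12, T2, T14 are mutually in conflict, so at least 5 frequencies are needed.
5 frequencies suffice: frequency 1 → {T3, T13, T2}; frequency 2 → {T10, T7, T11}; frequency 3 → {T8, T1, T12}; frequency 4 → {T14}; frequency 5 → {T4}. No two conflicting transmitters share a frequency.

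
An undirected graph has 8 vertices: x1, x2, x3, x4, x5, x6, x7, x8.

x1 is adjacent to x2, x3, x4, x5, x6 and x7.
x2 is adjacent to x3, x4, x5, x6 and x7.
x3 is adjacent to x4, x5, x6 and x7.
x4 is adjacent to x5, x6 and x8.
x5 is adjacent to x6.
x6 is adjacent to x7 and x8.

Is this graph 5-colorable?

No

x1, x2, x3, x4, x5, x6 form a clique, so at least 6 colors are needed.
So 5 colors are not enough.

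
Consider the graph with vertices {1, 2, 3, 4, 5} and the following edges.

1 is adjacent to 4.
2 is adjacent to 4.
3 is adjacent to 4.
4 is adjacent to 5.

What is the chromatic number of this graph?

2

4 and 5 are adjacent, so at least 2 colors are needed.
2 colors suffice: color red → {4}; color blue → {1, 2, 3, 5}. Every edge joins two different colors.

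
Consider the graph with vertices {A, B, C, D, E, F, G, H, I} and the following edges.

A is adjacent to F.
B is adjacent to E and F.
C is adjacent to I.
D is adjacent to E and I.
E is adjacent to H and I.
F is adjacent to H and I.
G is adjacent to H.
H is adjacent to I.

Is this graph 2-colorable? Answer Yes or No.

No

F, H, I are pairwise adjacent, so at least 3 colors are needed.
So 2 colors are not enough.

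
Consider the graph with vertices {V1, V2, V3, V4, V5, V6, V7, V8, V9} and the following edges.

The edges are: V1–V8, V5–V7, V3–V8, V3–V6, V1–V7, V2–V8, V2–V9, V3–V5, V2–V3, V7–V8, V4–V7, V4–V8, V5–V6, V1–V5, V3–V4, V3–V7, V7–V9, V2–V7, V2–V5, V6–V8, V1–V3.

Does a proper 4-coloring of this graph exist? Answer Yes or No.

Yes

The chromatic number is 4. V2, V3, V7, V8 are mutually adjacent (a clique of size 4), so at least 4 colors are needed.
One proper 4-coloring: V1=4, V2=4, V3=2, V4=4, V5=3, V6=1, V7=1, V8=3, V9=2.
That is already a proper 4-coloring.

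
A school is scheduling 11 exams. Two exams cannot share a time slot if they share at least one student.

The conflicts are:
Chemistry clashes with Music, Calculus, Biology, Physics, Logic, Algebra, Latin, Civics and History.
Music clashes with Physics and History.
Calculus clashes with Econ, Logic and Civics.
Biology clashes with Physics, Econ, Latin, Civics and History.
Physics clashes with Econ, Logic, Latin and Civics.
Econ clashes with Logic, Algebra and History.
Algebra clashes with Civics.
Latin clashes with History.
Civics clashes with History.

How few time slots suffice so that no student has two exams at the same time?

Chemistry, Biology, Civics, History are mutually in conflict, so at least 4 time slots are needed.
4 time slots suffice: time slot 1 → {Chemistry, Econ}; time slot 2 → {Calculus, Physics, Algebra, History}; time slot 3 → {Music, Logic, Latin, Civics}; time slot 4 → {Biology}. No two conflicting exams share a time slot.

4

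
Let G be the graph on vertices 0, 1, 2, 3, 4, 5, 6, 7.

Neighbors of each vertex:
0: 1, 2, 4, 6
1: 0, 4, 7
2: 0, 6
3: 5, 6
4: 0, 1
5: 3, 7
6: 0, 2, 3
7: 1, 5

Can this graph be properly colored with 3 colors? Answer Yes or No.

The chromatic number is 3. 0, 2, 6 are pairwise adjacent, so at least 3 colors are needed.
A valid assignment using 3 colors: 0=a, 1=b, 2=c, 3=a, 4=c, 5=b, 6=b, 7=a.
That is already a proper 3-coloring.

Yes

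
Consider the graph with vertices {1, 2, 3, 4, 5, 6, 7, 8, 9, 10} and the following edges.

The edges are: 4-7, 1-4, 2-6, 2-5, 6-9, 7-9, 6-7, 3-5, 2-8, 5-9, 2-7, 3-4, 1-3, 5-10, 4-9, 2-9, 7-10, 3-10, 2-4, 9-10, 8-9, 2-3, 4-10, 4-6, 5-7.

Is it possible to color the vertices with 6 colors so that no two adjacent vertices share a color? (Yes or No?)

The chromatic number is 5. 2, 4, 6, 7, 9 form a clique, so at least 5 colors are needed.
5 colors suffice: color a → {1, 2, 10}; color b → {3, 9}; color c → {4, 5, 8}; color d → {7}; color e → {6}.
Since 6 ≥ 5, a proper 6-coloring certainly exists.

Yes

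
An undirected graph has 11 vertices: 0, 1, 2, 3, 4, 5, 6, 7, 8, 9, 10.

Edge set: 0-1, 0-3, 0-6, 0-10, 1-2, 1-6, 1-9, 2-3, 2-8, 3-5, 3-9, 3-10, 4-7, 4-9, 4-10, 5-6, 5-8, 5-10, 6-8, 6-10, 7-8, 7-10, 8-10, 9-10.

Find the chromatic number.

4

5, 6, 8, 10 are mutually adjacent (a clique of size 4), so at least 4 colors are needed.
A valid assignment using 4 colors: 0=c, 1=a, 2=d, 3=b, 4=d, 5=d, 6=b, 7=b, 8=c, 9=c, 10=a. No two adjacent vertices share a color.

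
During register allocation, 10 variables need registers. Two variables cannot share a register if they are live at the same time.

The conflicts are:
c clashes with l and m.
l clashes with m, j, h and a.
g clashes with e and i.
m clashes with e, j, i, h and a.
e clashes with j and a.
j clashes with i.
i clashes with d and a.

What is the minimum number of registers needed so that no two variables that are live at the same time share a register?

3

m, e, j pairwise conflict, so at least 3 registers are needed.
3 registers suffice: register 1 → {g, m, d}; register 2 → {l, e, i}; register 3 → {c, j, h, a}. Each listed conflict is separated.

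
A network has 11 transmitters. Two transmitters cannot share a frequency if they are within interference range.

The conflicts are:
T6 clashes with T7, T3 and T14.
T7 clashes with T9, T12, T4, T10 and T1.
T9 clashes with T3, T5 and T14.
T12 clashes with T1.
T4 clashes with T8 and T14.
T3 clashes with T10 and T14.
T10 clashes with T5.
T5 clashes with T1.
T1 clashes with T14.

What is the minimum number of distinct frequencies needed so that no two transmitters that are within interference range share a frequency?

T9, T3, T14 pairwise conflict, so at least 3 frequencies are needed.
3 frequencies suffice: frequency 1 → {T7, T8, T5, T14}; frequency 2 → {T6, T9, T4, T10, T1}; frequency 3 → {T12, T3}. Each listed conflict is separated.

3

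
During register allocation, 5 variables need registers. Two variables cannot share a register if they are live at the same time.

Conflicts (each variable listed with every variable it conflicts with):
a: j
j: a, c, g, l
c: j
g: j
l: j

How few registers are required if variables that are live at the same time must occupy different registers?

2

j and l conflict, so at least 2 registers are needed.
Using 2 registers: a=2, j=1, c=2, g=2, l=2. Every pair that conflicts lands in different registers.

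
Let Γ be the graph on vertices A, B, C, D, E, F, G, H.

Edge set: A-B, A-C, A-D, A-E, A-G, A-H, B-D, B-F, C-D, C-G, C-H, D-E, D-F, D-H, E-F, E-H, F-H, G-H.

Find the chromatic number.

A, C, G, H are pairwise adjacent (a clique of size 4), so at least 4 colors are needed.
4 colors suffice: A=2, B=3, C=4, D=1, E=4, F=2, G=1, H=3. Every edge joins two different colors.

4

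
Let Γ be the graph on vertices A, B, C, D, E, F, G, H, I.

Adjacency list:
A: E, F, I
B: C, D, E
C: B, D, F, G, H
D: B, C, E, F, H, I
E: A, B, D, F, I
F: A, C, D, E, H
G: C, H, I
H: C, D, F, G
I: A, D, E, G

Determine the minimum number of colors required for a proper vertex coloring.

C, D, F, H form a clique, so at least 4 colors are needed.
One proper 4-coloring: A=red, B=blue, C=green, D=red, E=green, F=blue, G=red, H=yellow, I=blue. Each edge has distinct colors on its endpoints.

4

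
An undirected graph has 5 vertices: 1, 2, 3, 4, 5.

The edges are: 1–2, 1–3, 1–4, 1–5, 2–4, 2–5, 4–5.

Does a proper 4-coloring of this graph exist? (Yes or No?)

Yes

The chromatic number is 4. 1, 2, 4, 5 form a clique, so at least 4 colors are needed.
A valid assignment using 4 colors: 1=a, 2=b, 3=b, 4=d, 5=c.
That is already a proper 4-coloring.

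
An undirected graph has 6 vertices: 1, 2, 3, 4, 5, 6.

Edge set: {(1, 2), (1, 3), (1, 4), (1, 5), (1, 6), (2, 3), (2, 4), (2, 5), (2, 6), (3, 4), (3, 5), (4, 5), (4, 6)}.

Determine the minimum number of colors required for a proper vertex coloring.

1, 2, 3, 4, 5 are mutually adjacent (a clique of size 5), so at least 5 colors are needed.
A valid assignment using 5 colors: 1=b, 2=a, 3=e, 4=c, 5=d, 6=d. Each edge has distinct colors on its endpoints.

5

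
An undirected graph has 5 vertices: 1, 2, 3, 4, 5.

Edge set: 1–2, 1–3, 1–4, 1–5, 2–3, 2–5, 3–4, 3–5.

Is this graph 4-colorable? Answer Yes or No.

Yes

The chromatic number is 4. 1, 2, 3, 5 are pairwise adjacent (a clique of size 4), so at least 4 colors are needed.
One proper 4-coloring: 1=b, 2=d, 3=a, 4=c, 5=c.
That is already a proper 4-coloring.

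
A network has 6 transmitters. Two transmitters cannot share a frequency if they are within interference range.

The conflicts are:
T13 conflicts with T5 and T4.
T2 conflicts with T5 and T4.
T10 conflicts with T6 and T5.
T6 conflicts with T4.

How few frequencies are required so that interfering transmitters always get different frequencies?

3

The cycle T6-T4-T13-T5-T10-T6 has odd length 5, so it cannot be 2-colored; at least 3 frequencies are needed.
A valid assignment using 3 frequencies: T13=2, T2=2, T10=3, T6=2, T5=1, T4=1. Each listed conflict is separated.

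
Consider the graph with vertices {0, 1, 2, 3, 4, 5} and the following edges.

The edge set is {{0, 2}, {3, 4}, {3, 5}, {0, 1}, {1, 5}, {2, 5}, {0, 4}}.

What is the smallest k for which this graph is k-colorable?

The cycle 4-0-1-5-3-4 has odd length 5, so it cannot be 2-colored; at least 3 colors are needed.
One proper 3-coloring: 0=a, 1=b, 2=b, 3=b, 4=c, 5=a. Each edge has distinct colors on its endpoints.

3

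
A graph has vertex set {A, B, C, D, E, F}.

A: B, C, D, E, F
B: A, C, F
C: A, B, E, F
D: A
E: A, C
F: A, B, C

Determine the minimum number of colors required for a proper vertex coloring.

4

A, B, C, F are mutually adjacent (a clique of size 4), so at least 4 colors are needed.
One proper 4-coloring: A=red, B=green, C=blue, D=blue, E=green, F=yellow. Each edge has distinct colors on its endpoints.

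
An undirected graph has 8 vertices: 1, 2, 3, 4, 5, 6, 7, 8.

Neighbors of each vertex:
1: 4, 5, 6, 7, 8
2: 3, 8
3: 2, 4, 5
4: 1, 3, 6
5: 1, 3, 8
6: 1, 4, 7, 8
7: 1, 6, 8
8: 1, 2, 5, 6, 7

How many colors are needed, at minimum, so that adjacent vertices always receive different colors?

4

1, 6, 7, 8 form a clique, so at least 4 colors are needed.
4 colors suffice: color a → {4, 8}; color b → {1, 3}; color c → {2, 5, 6}; color d → {7}. Each edge has distinct colors on its endpoints.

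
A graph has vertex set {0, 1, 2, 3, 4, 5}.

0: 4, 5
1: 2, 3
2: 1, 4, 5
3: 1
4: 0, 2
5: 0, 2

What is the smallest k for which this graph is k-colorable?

0 and 4 are adjacent, so at least 2 colors are needed.
2 colors suffice: color a → {0, 2, 3}; color b → {1, 4, 5}. No two adjacent vertices share a color.

2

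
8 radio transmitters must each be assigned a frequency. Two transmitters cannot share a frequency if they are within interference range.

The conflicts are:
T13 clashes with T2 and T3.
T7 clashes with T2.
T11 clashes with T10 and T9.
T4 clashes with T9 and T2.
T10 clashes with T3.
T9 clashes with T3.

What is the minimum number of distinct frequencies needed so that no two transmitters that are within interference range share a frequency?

The cycle T9-T3-T13-T2-T4-T9 has odd length 5, so it cannot be 2-colored; at least 3 frequencies are needed.
Using 3 frequencies: T13=2, T7=2, T11=1, T4=3, T10=2, T9=2, T2=1, T3=1. Every pair that conflicts lands in different frequencies.

3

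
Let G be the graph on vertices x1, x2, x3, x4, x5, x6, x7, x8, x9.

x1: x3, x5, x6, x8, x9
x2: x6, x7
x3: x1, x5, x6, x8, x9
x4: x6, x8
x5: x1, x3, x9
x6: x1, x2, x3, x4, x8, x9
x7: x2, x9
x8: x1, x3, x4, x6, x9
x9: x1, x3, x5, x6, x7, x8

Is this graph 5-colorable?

The chromatic number is 5. x1, x3, x6, x8, x9 are mutually adjacent (a clique of size 5), so at least 5 colors are needed.
A valid assignment using 5 colors: x1=5, x2=1, x3=3, x4=1, x5=2, x6=2, x7=2, x8=4, x9=1.
That is already a proper 5-coloring.

Yes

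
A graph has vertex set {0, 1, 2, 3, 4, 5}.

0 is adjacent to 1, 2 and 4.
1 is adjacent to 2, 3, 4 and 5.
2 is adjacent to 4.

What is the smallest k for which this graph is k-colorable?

4

0, 1, 2, 4 are pairwise adjacent (a clique of size 4), so at least 4 colors are needed.
4 colors suffice: color red → {1}; color blue → {0, 3, 5}; color green → {2}; color yellow → {4}. Every edge joins two different colors.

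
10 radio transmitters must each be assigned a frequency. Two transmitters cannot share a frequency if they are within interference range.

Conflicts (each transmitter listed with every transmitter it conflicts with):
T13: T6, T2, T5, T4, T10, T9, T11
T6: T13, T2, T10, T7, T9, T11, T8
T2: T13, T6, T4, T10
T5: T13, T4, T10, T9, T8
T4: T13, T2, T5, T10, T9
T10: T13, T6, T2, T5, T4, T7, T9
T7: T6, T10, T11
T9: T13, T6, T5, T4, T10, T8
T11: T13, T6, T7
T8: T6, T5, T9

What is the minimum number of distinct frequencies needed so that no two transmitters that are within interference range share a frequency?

5

T13, T5, T4, T10, T9 all conflict with each other, so at least 5 frequencies are needed.
Using 5 frequencies: T13=1, T6=2, T2=4, T5=5, T4=2, T10=3, T7=1, T9=4, T11=3, T8=1. Each listed conflict is separated.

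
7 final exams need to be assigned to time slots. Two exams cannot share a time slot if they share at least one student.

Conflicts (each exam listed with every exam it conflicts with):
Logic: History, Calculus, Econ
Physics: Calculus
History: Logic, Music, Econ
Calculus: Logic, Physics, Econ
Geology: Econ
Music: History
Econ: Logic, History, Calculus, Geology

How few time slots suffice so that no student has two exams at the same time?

Logic, Calculus, Econ pairwise conflict, so at least 3 time slots are needed.
3 time slots suffice: time slot 1 → {Physics, Music, Econ}; time slot 2 → {Logic, Geology}; time slot 3 → {History, Calculus}. No two conflicting exams share a time slot.

3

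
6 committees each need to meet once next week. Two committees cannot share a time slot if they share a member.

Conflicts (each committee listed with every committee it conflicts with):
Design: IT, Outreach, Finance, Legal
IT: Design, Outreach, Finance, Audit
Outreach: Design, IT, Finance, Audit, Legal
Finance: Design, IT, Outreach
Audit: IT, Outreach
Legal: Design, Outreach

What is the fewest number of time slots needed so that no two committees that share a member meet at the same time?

Design, IT, Outreach, Finance are mutually in conflict, so at least 4 time slots are needed.
4 time slots suffice: time slot 1 → {Outreach}; time slot 2 → {Design, Audit}; time slot 3 → {IT, Legal}; time slot 4 → {Finance}. Every pair that conflicts lands in different time slots.

4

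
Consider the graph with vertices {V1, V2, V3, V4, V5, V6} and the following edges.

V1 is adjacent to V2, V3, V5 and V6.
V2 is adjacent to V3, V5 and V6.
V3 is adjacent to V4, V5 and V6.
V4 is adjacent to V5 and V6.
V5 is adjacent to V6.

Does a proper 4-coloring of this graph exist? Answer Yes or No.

V1, V2, V3, V5, V6 are mutually adjacent (a clique of size 5), so at least 5 colors are needed.
So 4 colors are not enough.

No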